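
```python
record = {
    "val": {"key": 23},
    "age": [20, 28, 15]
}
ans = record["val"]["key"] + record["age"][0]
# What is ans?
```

Answer: 43

Derivation:
Trace (tracking ans):
record = {'val': {'key': 23}, 'age': [20, 28, 15]}  # -> record = {'val': {'key': 23}, 'age': [20, 28, 15]}
ans = record['val']['key'] + record['age'][0]  # -> ans = 43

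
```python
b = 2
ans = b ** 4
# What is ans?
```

Trace (tracking ans):
b = 2  # -> b = 2
ans = b ** 4  # -> ans = 16

Answer: 16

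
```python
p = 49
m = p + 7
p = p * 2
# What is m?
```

Answer: 56

Derivation:
Trace (tracking m):
p = 49  # -> p = 49
m = p + 7  # -> m = 56
p = p * 2  # -> p = 98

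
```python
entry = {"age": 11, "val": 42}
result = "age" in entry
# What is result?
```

Answer: True

Derivation:
Trace (tracking result):
entry = {'age': 11, 'val': 42}  # -> entry = {'age': 11, 'val': 42}
result = 'age' in entry  # -> result = True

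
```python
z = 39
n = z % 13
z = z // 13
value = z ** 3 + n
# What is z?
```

Answer: 3

Derivation:
Trace (tracking z):
z = 39  # -> z = 39
n = z % 13  # -> n = 0
z = z // 13  # -> z = 3
value = z ** 3 + n  # -> value = 27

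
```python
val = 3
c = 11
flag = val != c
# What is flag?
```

Answer: True

Derivation:
Trace (tracking flag):
val = 3  # -> val = 3
c = 11  # -> c = 11
flag = val != c  # -> flag = True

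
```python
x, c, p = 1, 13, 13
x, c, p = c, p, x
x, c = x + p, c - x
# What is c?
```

Trace (tracking c):
x, c, p = (1, 13, 13)  # -> x = 1, c = 13, p = 13
x, c, p = (c, p, x)  # -> x = 13, c = 13, p = 1
x, c = (x + p, c - x)  # -> x = 14, c = 0

Answer: 0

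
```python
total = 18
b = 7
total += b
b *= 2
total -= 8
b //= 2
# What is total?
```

Trace (tracking total):
total = 18  # -> total = 18
b = 7  # -> b = 7
total += b  # -> total = 25
b *= 2  # -> b = 14
total -= 8  # -> total = 17
b //= 2  # -> b = 7

Answer: 17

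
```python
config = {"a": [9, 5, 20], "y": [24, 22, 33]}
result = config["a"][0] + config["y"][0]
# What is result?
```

Trace (tracking result):
config = {'a': [9, 5, 20], 'y': [24, 22, 33]}  # -> config = {'a': [9, 5, 20], 'y': [24, 22, 33]}
result = config['a'][0] + config['y'][0]  # -> result = 33

Answer: 33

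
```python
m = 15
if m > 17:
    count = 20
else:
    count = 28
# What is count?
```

Answer: 28

Derivation:
Trace (tracking count):
m = 15  # -> m = 15
if m > 17:  # condition is False
else:
    count = 28  # -> count = 28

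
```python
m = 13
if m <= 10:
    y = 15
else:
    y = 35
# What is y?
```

Answer: 35

Derivation:
Trace (tracking y):
m = 13  # -> m = 13
if m <= 10:  # condition is False
else:
    y = 35  # -> y = 35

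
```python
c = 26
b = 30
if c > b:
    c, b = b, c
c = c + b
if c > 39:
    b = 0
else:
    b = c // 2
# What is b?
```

Trace (tracking b):
c = 26  # -> c = 26
b = 30  # -> b = 30
if c > b:  # condition is False
c = c + b  # -> c = 56
if c > 39:  # condition is True
    b = 0  # -> b = 0

Answer: 0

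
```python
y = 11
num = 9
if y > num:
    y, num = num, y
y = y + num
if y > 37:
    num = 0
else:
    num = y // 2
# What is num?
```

Answer: 10

Derivation:
Trace (tracking num):
y = 11  # -> y = 11
num = 9  # -> num = 9
if y > num:  # condition is True
    y, num = (num, y)  # -> y = 9, num = 11
y = y + num  # -> y = 20
if y > 37:  # condition is False
else:
    num = y // 2  # -> num = 10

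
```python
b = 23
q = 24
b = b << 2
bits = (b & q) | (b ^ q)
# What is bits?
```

Trace (tracking bits):
b = 23  # -> b = 23
q = 24  # -> q = 24
b = b << 2  # -> b = 92
bits = b & q | b ^ q  # -> bits = 92

Answer: 92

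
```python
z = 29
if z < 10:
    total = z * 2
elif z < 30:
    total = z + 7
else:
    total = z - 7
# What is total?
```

Trace (tracking total):
z = 29  # -> z = 29
if z < 10:  # condition is False
elif z < 30:  # condition is True
    total = z + 7  # -> total = 36

Answer: 36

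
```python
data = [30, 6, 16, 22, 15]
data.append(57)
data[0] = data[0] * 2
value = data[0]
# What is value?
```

Answer: 60

Derivation:
Trace (tracking value):
data = [30, 6, 16, 22, 15]  # -> data = [30, 6, 16, 22, 15]
data.append(57)  # -> data = [30, 6, 16, 22, 15, 57]
data[0] = data[0] * 2  # -> data = [60, 6, 16, 22, 15, 57]
value = data[0]  # -> value = 60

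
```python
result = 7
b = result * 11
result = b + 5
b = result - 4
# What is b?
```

Answer: 78

Derivation:
Trace (tracking b):
result = 7  # -> result = 7
b = result * 11  # -> b = 77
result = b + 5  # -> result = 82
b = result - 4  # -> b = 78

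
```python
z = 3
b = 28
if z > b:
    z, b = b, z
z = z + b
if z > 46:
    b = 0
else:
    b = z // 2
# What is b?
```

Answer: 15

Derivation:
Trace (tracking b):
z = 3  # -> z = 3
b = 28  # -> b = 28
if z > b:  # condition is False
z = z + b  # -> z = 31
if z > 46:  # condition is False
else:
    b = z // 2  # -> b = 15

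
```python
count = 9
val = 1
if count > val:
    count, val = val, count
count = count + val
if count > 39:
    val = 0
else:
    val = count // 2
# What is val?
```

Answer: 5

Derivation:
Trace (tracking val):
count = 9  # -> count = 9
val = 1  # -> val = 1
if count > val:  # condition is True
    count, val = (val, count)  # -> count = 1, val = 9
count = count + val  # -> count = 10
if count > 39:  # condition is False
else:
    val = count // 2  # -> val = 5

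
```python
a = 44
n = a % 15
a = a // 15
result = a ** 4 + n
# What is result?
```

Answer: 30

Derivation:
Trace (tracking result):
a = 44  # -> a = 44
n = a % 15  # -> n = 14
a = a // 15  # -> a = 2
result = a ** 4 + n  # -> result = 30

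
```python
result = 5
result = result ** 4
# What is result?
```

Trace (tracking result):
result = 5  # -> result = 5
result = result ** 4  # -> result = 625

Answer: 625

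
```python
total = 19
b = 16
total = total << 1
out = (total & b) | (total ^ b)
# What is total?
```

Trace (tracking total):
total = 19  # -> total = 19
b = 16  # -> b = 16
total = total << 1  # -> total = 38
out = total & b | total ^ b  # -> out = 54

Answer: 38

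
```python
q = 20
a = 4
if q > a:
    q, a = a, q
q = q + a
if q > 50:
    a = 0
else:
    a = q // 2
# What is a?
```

Trace (tracking a):
q = 20  # -> q = 20
a = 4  # -> a = 4
if q > a:  # condition is True
    q, a = (a, q)  # -> q = 4, a = 20
q = q + a  # -> q = 24
if q > 50:  # condition is False
else:
    a = q // 2  # -> a = 12

Answer: 12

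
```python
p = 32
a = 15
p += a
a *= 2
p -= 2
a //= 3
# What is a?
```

Answer: 10

Derivation:
Trace (tracking a):
p = 32  # -> p = 32
a = 15  # -> a = 15
p += a  # -> p = 47
a *= 2  # -> a = 30
p -= 2  # -> p = 45
a //= 3  # -> a = 10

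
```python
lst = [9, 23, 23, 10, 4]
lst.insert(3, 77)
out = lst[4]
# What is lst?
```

Answer: [9, 23, 23, 77, 10, 4]

Derivation:
Trace (tracking lst):
lst = [9, 23, 23, 10, 4]  # -> lst = [9, 23, 23, 10, 4]
lst.insert(3, 77)  # -> lst = [9, 23, 23, 77, 10, 4]
out = lst[4]  # -> out = 10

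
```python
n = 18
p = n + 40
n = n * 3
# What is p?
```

Trace (tracking p):
n = 18  # -> n = 18
p = n + 40  # -> p = 58
n = n * 3  # -> n = 54

Answer: 58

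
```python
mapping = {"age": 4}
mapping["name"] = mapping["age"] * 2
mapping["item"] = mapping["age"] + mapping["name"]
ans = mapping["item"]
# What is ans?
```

Answer: 12

Derivation:
Trace (tracking ans):
mapping = {'age': 4}  # -> mapping = {'age': 4}
mapping['name'] = mapping['age'] * 2  # -> mapping = {'age': 4, 'name': 8}
mapping['item'] = mapping['age'] + mapping['name']  # -> mapping = {'age': 4, 'name': 8, 'item': 12}
ans = mapping['item']  # -> ans = 12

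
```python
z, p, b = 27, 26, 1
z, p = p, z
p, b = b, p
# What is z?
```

Answer: 26

Derivation:
Trace (tracking z):
z, p, b = (27, 26, 1)  # -> z = 27, p = 26, b = 1
z, p = (p, z)  # -> z = 26, p = 27
p, b = (b, p)  # -> p = 1, b = 27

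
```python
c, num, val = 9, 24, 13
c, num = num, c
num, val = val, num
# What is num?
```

Trace (tracking num):
c, num, val = (9, 24, 13)  # -> c = 9, num = 24, val = 13
c, num = (num, c)  # -> c = 24, num = 9
num, val = (val, num)  # -> num = 13, val = 9

Answer: 13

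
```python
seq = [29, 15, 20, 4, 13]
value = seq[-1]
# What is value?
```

Answer: 13

Derivation:
Trace (tracking value):
seq = [29, 15, 20, 4, 13]  # -> seq = [29, 15, 20, 4, 13]
value = seq[-1]  # -> value = 13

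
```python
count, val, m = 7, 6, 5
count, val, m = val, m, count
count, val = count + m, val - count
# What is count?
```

Trace (tracking count):
count, val, m = (7, 6, 5)  # -> count = 7, val = 6, m = 5
count, val, m = (val, m, count)  # -> count = 6, val = 5, m = 7
count, val = (count + m, val - count)  # -> count = 13, val = -1

Answer: 13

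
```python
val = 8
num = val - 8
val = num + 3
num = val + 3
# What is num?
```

Trace (tracking num):
val = 8  # -> val = 8
num = val - 8  # -> num = 0
val = num + 3  # -> val = 3
num = val + 3  # -> num = 6

Answer: 6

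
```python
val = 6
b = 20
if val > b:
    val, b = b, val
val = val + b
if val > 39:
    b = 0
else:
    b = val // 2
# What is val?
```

Answer: 26

Derivation:
Trace (tracking val):
val = 6  # -> val = 6
b = 20  # -> b = 20
if val > b:  # condition is False
val = val + b  # -> val = 26
if val > 39:  # condition is False
else:
    b = val // 2  # -> b = 13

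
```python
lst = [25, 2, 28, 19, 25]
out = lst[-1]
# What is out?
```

Answer: 25

Derivation:
Trace (tracking out):
lst = [25, 2, 28, 19, 25]  # -> lst = [25, 2, 28, 19, 25]
out = lst[-1]  # -> out = 25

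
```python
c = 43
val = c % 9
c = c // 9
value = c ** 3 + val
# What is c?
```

Trace (tracking c):
c = 43  # -> c = 43
val = c % 9  # -> val = 7
c = c // 9  # -> c = 4
value = c ** 3 + val  # -> value = 71

Answer: 4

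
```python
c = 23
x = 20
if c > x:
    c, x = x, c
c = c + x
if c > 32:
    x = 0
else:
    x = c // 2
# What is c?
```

Answer: 43

Derivation:
Trace (tracking c):
c = 23  # -> c = 23
x = 20  # -> x = 20
if c > x:  # condition is True
    c, x = (x, c)  # -> c = 20, x = 23
c = c + x  # -> c = 43
if c > 32:  # condition is True
    x = 0  # -> x = 0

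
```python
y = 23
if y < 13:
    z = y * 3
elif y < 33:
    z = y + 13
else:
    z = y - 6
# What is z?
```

Trace (tracking z):
y = 23  # -> y = 23
if y < 13:  # condition is False
elif y < 33:  # condition is True
    z = y + 13  # -> z = 36

Answer: 36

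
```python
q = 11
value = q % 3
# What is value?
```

Trace (tracking value):
q = 11  # -> q = 11
value = q % 3  # -> value = 2

Answer: 2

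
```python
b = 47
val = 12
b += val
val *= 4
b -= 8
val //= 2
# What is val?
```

Answer: 24

Derivation:
Trace (tracking val):
b = 47  # -> b = 47
val = 12  # -> val = 12
b += val  # -> b = 59
val *= 4  # -> val = 48
b -= 8  # -> b = 51
val //= 2  # -> val = 24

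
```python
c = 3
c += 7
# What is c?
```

Answer: 10

Derivation:
Trace (tracking c):
c = 3  # -> c = 3
c += 7  # -> c = 10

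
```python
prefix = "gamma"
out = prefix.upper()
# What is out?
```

Answer: 'GAMMA'

Derivation:
Trace (tracking out):
prefix = 'gamma'  # -> prefix = 'gamma'
out = prefix.upper()  # -> out = 'GAMMA'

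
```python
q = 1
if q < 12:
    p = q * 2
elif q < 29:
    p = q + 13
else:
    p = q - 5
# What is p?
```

Trace (tracking p):
q = 1  # -> q = 1
if q < 12:  # condition is True
    p = q * 2  # -> p = 2

Answer: 2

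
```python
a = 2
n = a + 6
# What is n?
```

Trace (tracking n):
a = 2  # -> a = 2
n = a + 6  # -> n = 8

Answer: 8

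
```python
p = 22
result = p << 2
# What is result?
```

Trace (tracking result):
p = 22  # -> p = 22
result = p << 2  # -> result = 88

Answer: 88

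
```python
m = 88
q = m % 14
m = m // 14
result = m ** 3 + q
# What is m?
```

Answer: 6

Derivation:
Trace (tracking m):
m = 88  # -> m = 88
q = m % 14  # -> q = 4
m = m // 14  # -> m = 6
result = m ** 3 + q  # -> result = 220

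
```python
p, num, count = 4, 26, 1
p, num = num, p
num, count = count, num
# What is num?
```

Answer: 1

Derivation:
Trace (tracking num):
p, num, count = (4, 26, 1)  # -> p = 4, num = 26, count = 1
p, num = (num, p)  # -> p = 26, num = 4
num, count = (count, num)  # -> num = 1, count = 4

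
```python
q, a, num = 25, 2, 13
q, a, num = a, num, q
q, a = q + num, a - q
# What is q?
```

Answer: 27

Derivation:
Trace (tracking q):
q, a, num = (25, 2, 13)  # -> q = 25, a = 2, num = 13
q, a, num = (a, num, q)  # -> q = 2, a = 13, num = 25
q, a = (q + num, a - q)  # -> q = 27, a = 11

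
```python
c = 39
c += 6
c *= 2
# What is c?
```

Answer: 90

Derivation:
Trace (tracking c):
c = 39  # -> c = 39
c += 6  # -> c = 45
c *= 2  # -> c = 90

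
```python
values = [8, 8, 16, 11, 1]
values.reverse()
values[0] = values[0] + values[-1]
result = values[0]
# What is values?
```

Answer: [9, 11, 16, 8, 8]

Derivation:
Trace (tracking values):
values = [8, 8, 16, 11, 1]  # -> values = [8, 8, 16, 11, 1]
values.reverse()  # -> values = [1, 11, 16, 8, 8]
values[0] = values[0] + values[-1]  # -> values = [9, 11, 16, 8, 8]
result = values[0]  # -> result = 9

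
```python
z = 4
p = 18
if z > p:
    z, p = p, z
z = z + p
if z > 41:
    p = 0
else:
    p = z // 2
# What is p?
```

Answer: 11

Derivation:
Trace (tracking p):
z = 4  # -> z = 4
p = 18  # -> p = 18
if z > p:  # condition is False
z = z + p  # -> z = 22
if z > 41:  # condition is False
else:
    p = z // 2  # -> p = 11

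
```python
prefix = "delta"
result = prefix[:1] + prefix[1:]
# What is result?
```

Trace (tracking result):
prefix = 'delta'  # -> prefix = 'delta'
result = prefix[:1] + prefix[1:]  # -> result = 'delta'

Answer: 'delta'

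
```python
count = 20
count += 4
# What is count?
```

Trace (tracking count):
count = 20  # -> count = 20
count += 4  # -> count = 24

Answer: 24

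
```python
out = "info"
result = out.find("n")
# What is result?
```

Answer: 1

Derivation:
Trace (tracking result):
out = 'info'  # -> out = 'info'
result = out.find('n')  # -> result = 1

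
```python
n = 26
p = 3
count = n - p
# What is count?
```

Answer: 23

Derivation:
Trace (tracking count):
n = 26  # -> n = 26
p = 3  # -> p = 3
count = n - p  # -> count = 23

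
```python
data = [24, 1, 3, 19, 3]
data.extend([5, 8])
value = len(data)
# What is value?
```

Trace (tracking value):
data = [24, 1, 3, 19, 3]  # -> data = [24, 1, 3, 19, 3]
data.extend([5, 8])  # -> data = [24, 1, 3, 19, 3, 5, 8]
value = len(data)  # -> value = 7

Answer: 7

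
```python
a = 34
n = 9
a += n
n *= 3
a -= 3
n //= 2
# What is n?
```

Answer: 13

Derivation:
Trace (tracking n):
a = 34  # -> a = 34
n = 9  # -> n = 9
a += n  # -> a = 43
n *= 3  # -> n = 27
a -= 3  # -> a = 40
n //= 2  # -> n = 13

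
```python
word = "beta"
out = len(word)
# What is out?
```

Trace (tracking out):
word = 'beta'  # -> word = 'beta'
out = len(word)  # -> out = 4

Answer: 4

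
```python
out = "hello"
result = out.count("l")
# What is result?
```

Answer: 2

Derivation:
Trace (tracking result):
out = 'hello'  # -> out = 'hello'
result = out.count('l')  # -> result = 2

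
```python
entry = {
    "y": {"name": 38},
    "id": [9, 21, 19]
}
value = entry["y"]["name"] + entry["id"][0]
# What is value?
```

Trace (tracking value):
entry = {'y': {'name': 38}, 'id': [9, 21, 19]}  # -> entry = {'y': {'name': 38}, 'id': [9, 21, 19]}
value = entry['y']['name'] + entry['id'][0]  # -> value = 47

Answer: 47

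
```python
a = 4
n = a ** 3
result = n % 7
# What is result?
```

Answer: 1

Derivation:
Trace (tracking result):
a = 4  # -> a = 4
n = a ** 3  # -> n = 64
result = n % 7  # -> result = 1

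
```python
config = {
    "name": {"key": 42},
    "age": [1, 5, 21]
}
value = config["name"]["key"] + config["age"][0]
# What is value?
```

Trace (tracking value):
config = {'name': {'key': 42}, 'age': [1, 5, 21]}  # -> config = {'name': {'key': 42}, 'age': [1, 5, 21]}
value = config['name']['key'] + config['age'][0]  # -> value = 43

Answer: 43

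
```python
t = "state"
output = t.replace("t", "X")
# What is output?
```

Answer: 'sXaXe'

Derivation:
Trace (tracking output):
t = 'state'  # -> t = 'state'
output = t.replace('t', 'X')  # -> output = 'sXaXe'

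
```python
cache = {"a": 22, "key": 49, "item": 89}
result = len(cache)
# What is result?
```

Answer: 3

Derivation:
Trace (tracking result):
cache = {'a': 22, 'key': 49, 'item': 89}  # -> cache = {'a': 22, 'key': 49, 'item': 89}
result = len(cache)  # -> result = 3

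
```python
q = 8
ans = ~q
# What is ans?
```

Answer: -9

Derivation:
Trace (tracking ans):
q = 8  # -> q = 8
ans = ~q  # -> ans = -9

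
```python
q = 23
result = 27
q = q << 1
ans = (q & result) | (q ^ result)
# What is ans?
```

Trace (tracking ans):
q = 23  # -> q = 23
result = 27  # -> result = 27
q = q << 1  # -> q = 46
ans = q & result | q ^ result  # -> ans = 63

Answer: 63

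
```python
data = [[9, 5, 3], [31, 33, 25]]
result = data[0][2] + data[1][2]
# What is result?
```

Answer: 28

Derivation:
Trace (tracking result):
data = [[9, 5, 3], [31, 33, 25]]  # -> data = [[9, 5, 3], [31, 33, 25]]
result = data[0][2] + data[1][2]  # -> result = 28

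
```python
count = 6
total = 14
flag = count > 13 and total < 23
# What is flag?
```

Answer: False

Derivation:
Trace (tracking flag):
count = 6  # -> count = 6
total = 14  # -> total = 14
flag = count > 13 and total < 23  # -> flag = False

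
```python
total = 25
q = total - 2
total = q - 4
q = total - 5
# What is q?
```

Answer: 14

Derivation:
Trace (tracking q):
total = 25  # -> total = 25
q = total - 2  # -> q = 23
total = q - 4  # -> total = 19
q = total - 5  # -> q = 14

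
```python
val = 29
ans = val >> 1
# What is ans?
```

Answer: 14

Derivation:
Trace (tracking ans):
val = 29  # -> val = 29
ans = val >> 1  # -> ans = 14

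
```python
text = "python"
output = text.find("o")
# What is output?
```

Answer: 4

Derivation:
Trace (tracking output):
text = 'python'  # -> text = 'python'
output = text.find('o')  # -> output = 4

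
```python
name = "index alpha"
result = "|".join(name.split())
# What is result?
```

Trace (tracking result):
name = 'index alpha'  # -> name = 'index alpha'
result = '|'.join(name.split())  # -> result = 'index|alpha'

Answer: 'index|alpha'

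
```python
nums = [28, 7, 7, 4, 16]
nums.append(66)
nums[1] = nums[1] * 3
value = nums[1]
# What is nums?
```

Answer: [28, 21, 7, 4, 16, 66]

Derivation:
Trace (tracking nums):
nums = [28, 7, 7, 4, 16]  # -> nums = [28, 7, 7, 4, 16]
nums.append(66)  # -> nums = [28, 7, 7, 4, 16, 66]
nums[1] = nums[1] * 3  # -> nums = [28, 21, 7, 4, 16, 66]
value = nums[1]  # -> value = 21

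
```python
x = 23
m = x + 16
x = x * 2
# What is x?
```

Answer: 46

Derivation:
Trace (tracking x):
x = 23  # -> x = 23
m = x + 16  # -> m = 39
x = x * 2  # -> x = 46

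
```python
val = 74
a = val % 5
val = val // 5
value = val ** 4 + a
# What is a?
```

Answer: 4

Derivation:
Trace (tracking a):
val = 74  # -> val = 74
a = val % 5  # -> a = 4
val = val // 5  # -> val = 14
value = val ** 4 + a  # -> value = 38420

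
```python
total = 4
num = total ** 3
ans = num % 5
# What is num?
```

Trace (tracking num):
total = 4  # -> total = 4
num = total ** 3  # -> num = 64
ans = num % 5  # -> ans = 4

Answer: 64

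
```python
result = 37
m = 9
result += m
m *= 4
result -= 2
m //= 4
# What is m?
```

Trace (tracking m):
result = 37  # -> result = 37
m = 9  # -> m = 9
result += m  # -> result = 46
m *= 4  # -> m = 36
result -= 2  # -> result = 44
m //= 4  # -> m = 9

Answer: 9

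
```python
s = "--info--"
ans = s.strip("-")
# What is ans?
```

Answer: 'info'

Derivation:
Trace (tracking ans):
s = '--info--'  # -> s = '--info--'
ans = s.strip('-')  # -> ans = 'info'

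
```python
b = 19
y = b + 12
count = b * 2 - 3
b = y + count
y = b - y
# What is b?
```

Trace (tracking b):
b = 19  # -> b = 19
y = b + 12  # -> y = 31
count = b * 2 - 3  # -> count = 35
b = y + count  # -> b = 66
y = b - y  # -> y = 35

Answer: 66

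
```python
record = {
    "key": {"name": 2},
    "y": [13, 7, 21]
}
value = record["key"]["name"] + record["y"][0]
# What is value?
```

Answer: 15

Derivation:
Trace (tracking value):
record = {'key': {'name': 2}, 'y': [13, 7, 21]}  # -> record = {'key': {'name': 2}, 'y': [13, 7, 21]}
value = record['key']['name'] + record['y'][0]  # -> value = 15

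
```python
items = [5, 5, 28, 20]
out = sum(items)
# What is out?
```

Trace (tracking out):
items = [5, 5, 28, 20]  # -> items = [5, 5, 28, 20]
out = sum(items)  # -> out = 58

Answer: 58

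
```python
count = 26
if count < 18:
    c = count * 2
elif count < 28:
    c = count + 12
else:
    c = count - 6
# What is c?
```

Answer: 38

Derivation:
Trace (tracking c):
count = 26  # -> count = 26
if count < 18:  # condition is False
elif count < 28:  # condition is True
    c = count + 12  # -> c = 38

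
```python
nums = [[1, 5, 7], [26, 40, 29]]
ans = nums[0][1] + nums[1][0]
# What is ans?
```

Answer: 31

Derivation:
Trace (tracking ans):
nums = [[1, 5, 7], [26, 40, 29]]  # -> nums = [[1, 5, 7], [26, 40, 29]]
ans = nums[0][1] + nums[1][0]  # -> ans = 31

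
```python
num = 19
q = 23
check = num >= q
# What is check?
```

Answer: False

Derivation:
Trace (tracking check):
num = 19  # -> num = 19
q = 23  # -> q = 23
check = num >= q  # -> check = False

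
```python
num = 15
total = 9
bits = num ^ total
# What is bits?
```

Trace (tracking bits):
num = 15  # -> num = 15
total = 9  # -> total = 9
bits = num ^ total  # -> bits = 6

Answer: 6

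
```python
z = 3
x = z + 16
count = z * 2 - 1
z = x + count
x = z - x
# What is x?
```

Trace (tracking x):
z = 3  # -> z = 3
x = z + 16  # -> x = 19
count = z * 2 - 1  # -> count = 5
z = x + count  # -> z = 24
x = z - x  # -> x = 5

Answer: 5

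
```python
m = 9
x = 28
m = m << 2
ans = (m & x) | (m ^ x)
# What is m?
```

Answer: 36

Derivation:
Trace (tracking m):
m = 9  # -> m = 9
x = 28  # -> x = 28
m = m << 2  # -> m = 36
ans = m & x | m ^ x  # -> ans = 60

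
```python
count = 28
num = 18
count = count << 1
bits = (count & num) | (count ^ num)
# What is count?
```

Answer: 56

Derivation:
Trace (tracking count):
count = 28  # -> count = 28
num = 18  # -> num = 18
count = count << 1  # -> count = 56
bits = count & num | count ^ num  # -> bits = 58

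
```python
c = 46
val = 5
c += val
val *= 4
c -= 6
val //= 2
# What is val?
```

Trace (tracking val):
c = 46  # -> c = 46
val = 5  # -> val = 5
c += val  # -> c = 51
val *= 4  # -> val = 20
c -= 6  # -> c = 45
val //= 2  # -> val = 10

Answer: 10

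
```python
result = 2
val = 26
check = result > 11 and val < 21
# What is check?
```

Trace (tracking check):
result = 2  # -> result = 2
val = 26  # -> val = 26
check = result > 11 and val < 21  # -> check = False

Answer: False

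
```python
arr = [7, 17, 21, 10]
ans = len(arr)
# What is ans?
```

Trace (tracking ans):
arr = [7, 17, 21, 10]  # -> arr = [7, 17, 21, 10]
ans = len(arr)  # -> ans = 4

Answer: 4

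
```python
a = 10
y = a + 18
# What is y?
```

Answer: 28

Derivation:
Trace (tracking y):
a = 10  # -> a = 10
y = a + 18  # -> y = 28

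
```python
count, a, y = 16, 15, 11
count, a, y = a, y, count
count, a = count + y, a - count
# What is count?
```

Answer: 31

Derivation:
Trace (tracking count):
count, a, y = (16, 15, 11)  # -> count = 16, a = 15, y = 11
count, a, y = (a, y, count)  # -> count = 15, a = 11, y = 16
count, a = (count + y, a - count)  # -> count = 31, a = -4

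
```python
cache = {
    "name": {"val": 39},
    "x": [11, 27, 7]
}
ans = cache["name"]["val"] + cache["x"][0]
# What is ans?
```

Trace (tracking ans):
cache = {'name': {'val': 39}, 'x': [11, 27, 7]}  # -> cache = {'name': {'val': 39}, 'x': [11, 27, 7]}
ans = cache['name']['val'] + cache['x'][0]  # -> ans = 50

Answer: 50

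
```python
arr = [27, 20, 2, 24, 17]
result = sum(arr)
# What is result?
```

Trace (tracking result):
arr = [27, 20, 2, 24, 17]  # -> arr = [27, 20, 2, 24, 17]
result = sum(arr)  # -> result = 90

Answer: 90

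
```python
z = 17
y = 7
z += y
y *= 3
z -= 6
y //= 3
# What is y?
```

Trace (tracking y):
z = 17  # -> z = 17
y = 7  # -> y = 7
z += y  # -> z = 24
y *= 3  # -> y = 21
z -= 6  # -> z = 18
y //= 3  # -> y = 7

Answer: 7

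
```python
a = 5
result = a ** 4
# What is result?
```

Trace (tracking result):
a = 5  # -> a = 5
result = a ** 4  # -> result = 625

Answer: 625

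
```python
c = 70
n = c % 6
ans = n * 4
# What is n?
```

Answer: 4

Derivation:
Trace (tracking n):
c = 70  # -> c = 70
n = c % 6  # -> n = 4
ans = n * 4  # -> ans = 16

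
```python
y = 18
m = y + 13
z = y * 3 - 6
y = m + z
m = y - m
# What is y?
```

Answer: 79

Derivation:
Trace (tracking y):
y = 18  # -> y = 18
m = y + 13  # -> m = 31
z = y * 3 - 6  # -> z = 48
y = m + z  # -> y = 79
m = y - m  # -> m = 48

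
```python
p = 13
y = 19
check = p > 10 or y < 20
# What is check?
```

Answer: True

Derivation:
Trace (tracking check):
p = 13  # -> p = 13
y = 19  # -> y = 19
check = p > 10 or y < 20  # -> check = True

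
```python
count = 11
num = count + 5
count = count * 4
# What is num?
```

Trace (tracking num):
count = 11  # -> count = 11
num = count + 5  # -> num = 16
count = count * 4  # -> count = 44

Answer: 16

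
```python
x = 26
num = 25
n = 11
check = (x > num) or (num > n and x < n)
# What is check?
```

Trace (tracking check):
x = 26  # -> x = 26
num = 25  # -> num = 25
n = 11  # -> n = 11
check = x > num or (num > n and x < n)  # -> check = True

Answer: True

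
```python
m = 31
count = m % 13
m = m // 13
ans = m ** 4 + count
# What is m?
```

Trace (tracking m):
m = 31  # -> m = 31
count = m % 13  # -> count = 5
m = m // 13  # -> m = 2
ans = m ** 4 + count  # -> ans = 21

Answer: 2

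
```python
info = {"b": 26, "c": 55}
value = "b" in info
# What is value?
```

Answer: True

Derivation:
Trace (tracking value):
info = {'b': 26, 'c': 55}  # -> info = {'b': 26, 'c': 55}
value = 'b' in info  # -> value = True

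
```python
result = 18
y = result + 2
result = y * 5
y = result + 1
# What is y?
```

Answer: 101

Derivation:
Trace (tracking y):
result = 18  # -> result = 18
y = result + 2  # -> y = 20
result = y * 5  # -> result = 100
y = result + 1  # -> y = 101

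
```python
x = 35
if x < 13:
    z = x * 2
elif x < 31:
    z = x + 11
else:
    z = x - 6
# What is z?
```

Answer: 29

Derivation:
Trace (tracking z):
x = 35  # -> x = 35
if x < 13:  # condition is False
elif x < 31:  # condition is False
else:
    z = x - 6  # -> z = 29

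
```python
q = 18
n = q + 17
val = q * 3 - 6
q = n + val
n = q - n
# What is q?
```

Trace (tracking q):
q = 18  # -> q = 18
n = q + 17  # -> n = 35
val = q * 3 - 6  # -> val = 48
q = n + val  # -> q = 83
n = q - n  # -> n = 48

Answer: 83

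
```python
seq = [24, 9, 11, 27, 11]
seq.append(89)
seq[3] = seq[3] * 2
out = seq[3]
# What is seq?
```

Answer: [24, 9, 11, 54, 11, 89]

Derivation:
Trace (tracking seq):
seq = [24, 9, 11, 27, 11]  # -> seq = [24, 9, 11, 27, 11]
seq.append(89)  # -> seq = [24, 9, 11, 27, 11, 89]
seq[3] = seq[3] * 2  # -> seq = [24, 9, 11, 54, 11, 89]
out = seq[3]  # -> out = 54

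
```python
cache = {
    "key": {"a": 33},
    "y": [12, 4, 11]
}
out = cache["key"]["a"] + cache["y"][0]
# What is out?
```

Answer: 45

Derivation:
Trace (tracking out):
cache = {'key': {'a': 33}, 'y': [12, 4, 11]}  # -> cache = {'key': {'a': 33}, 'y': [12, 4, 11]}
out = cache['key']['a'] + cache['y'][0]  # -> out = 45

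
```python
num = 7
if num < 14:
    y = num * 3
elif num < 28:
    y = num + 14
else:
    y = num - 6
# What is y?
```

Answer: 21

Derivation:
Trace (tracking y):
num = 7  # -> num = 7
if num < 14:  # condition is True
    y = num * 3  # -> y = 21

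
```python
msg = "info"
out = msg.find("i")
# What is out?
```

Trace (tracking out):
msg = 'info'  # -> msg = 'info'
out = msg.find('i')  # -> out = 0

Answer: 0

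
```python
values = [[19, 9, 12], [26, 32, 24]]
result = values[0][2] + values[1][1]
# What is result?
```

Answer: 44

Derivation:
Trace (tracking result):
values = [[19, 9, 12], [26, 32, 24]]  # -> values = [[19, 9, 12], [26, 32, 24]]
result = values[0][2] + values[1][1]  # -> result = 44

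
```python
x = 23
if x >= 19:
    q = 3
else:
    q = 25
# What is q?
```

Trace (tracking q):
x = 23  # -> x = 23
if x >= 19:  # condition is True
    q = 3  # -> q = 3

Answer: 3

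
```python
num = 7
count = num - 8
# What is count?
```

Trace (tracking count):
num = 7  # -> num = 7
count = num - 8  # -> count = -1

Answer: -1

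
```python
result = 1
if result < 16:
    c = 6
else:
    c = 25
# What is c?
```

Answer: 6

Derivation:
Trace (tracking c):
result = 1  # -> result = 1
if result < 16:  # condition is True
    c = 6  # -> c = 6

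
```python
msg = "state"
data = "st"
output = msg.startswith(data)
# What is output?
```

Trace (tracking output):
msg = 'state'  # -> msg = 'state'
data = 'st'  # -> data = 'st'
output = msg.startswith(data)  # -> output = True

Answer: True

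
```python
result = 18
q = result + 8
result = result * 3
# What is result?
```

Answer: 54

Derivation:
Trace (tracking result):
result = 18  # -> result = 18
q = result + 8  # -> q = 26
result = result * 3  # -> result = 54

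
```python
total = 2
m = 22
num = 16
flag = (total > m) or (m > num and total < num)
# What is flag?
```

Answer: True

Derivation:
Trace (tracking flag):
total = 2  # -> total = 2
m = 22  # -> m = 22
num = 16  # -> num = 16
flag = total > m or (m > num and total < num)  # -> flag = True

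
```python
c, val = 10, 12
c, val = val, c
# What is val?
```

Trace (tracking val):
c, val = (10, 12)  # -> c = 10, val = 12
c, val = (val, c)  # -> c = 12, val = 10

Answer: 10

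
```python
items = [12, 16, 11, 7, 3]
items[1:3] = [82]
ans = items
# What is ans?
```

Trace (tracking ans):
items = [12, 16, 11, 7, 3]  # -> items = [12, 16, 11, 7, 3]
items[1:3] = [82]  # -> items = [12, 82, 7, 3]
ans = items  # -> ans = [12, 82, 7, 3]

Answer: [12, 82, 7, 3]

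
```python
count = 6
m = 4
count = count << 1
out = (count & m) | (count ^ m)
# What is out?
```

Answer: 12

Derivation:
Trace (tracking out):
count = 6  # -> count = 6
m = 4  # -> m = 4
count = count << 1  # -> count = 12
out = count & m | count ^ m  # -> out = 12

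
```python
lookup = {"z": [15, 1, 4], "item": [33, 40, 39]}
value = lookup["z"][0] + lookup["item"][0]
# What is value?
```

Answer: 48

Derivation:
Trace (tracking value):
lookup = {'z': [15, 1, 4], 'item': [33, 40, 39]}  # -> lookup = {'z': [15, 1, 4], 'item': [33, 40, 39]}
value = lookup['z'][0] + lookup['item'][0]  # -> value = 48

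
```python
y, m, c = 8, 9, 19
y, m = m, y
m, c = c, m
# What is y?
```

Answer: 9

Derivation:
Trace (tracking y):
y, m, c = (8, 9, 19)  # -> y = 8, m = 9, c = 19
y, m = (m, y)  # -> y = 9, m = 8
m, c = (c, m)  # -> m = 19, c = 8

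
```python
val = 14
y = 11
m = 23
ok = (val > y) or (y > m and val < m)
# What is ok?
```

Answer: True

Derivation:
Trace (tracking ok):
val = 14  # -> val = 14
y = 11  # -> y = 11
m = 23  # -> m = 23
ok = val > y or (y > m and val < m)  # -> ok = True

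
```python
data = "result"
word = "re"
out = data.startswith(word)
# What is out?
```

Answer: True

Derivation:
Trace (tracking out):
data = 'result'  # -> data = 'result'
word = 're'  # -> word = 're'
out = data.startswith(word)  # -> out = True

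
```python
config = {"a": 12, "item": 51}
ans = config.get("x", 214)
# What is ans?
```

Trace (tracking ans):
config = {'a': 12, 'item': 51}  # -> config = {'a': 12, 'item': 51}
ans = config.get('x', 214)  # -> ans = 214

Answer: 214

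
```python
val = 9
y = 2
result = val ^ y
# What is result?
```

Answer: 11

Derivation:
Trace (tracking result):
val = 9  # -> val = 9
y = 2  # -> y = 2
result = val ^ y  # -> result = 11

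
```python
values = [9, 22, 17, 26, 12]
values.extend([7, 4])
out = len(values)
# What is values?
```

Answer: [9, 22, 17, 26, 12, 7, 4]

Derivation:
Trace (tracking values):
values = [9, 22, 17, 26, 12]  # -> values = [9, 22, 17, 26, 12]
values.extend([7, 4])  # -> values = [9, 22, 17, 26, 12, 7, 4]
out = len(values)  # -> out = 7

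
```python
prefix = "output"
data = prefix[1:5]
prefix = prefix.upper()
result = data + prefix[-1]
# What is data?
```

Trace (tracking data):
prefix = 'output'  # -> prefix = 'output'
data = prefix[1:5]  # -> data = 'utpu'
prefix = prefix.upper()  # -> prefix = 'OUTPUT'
result = data + prefix[-1]  # -> result = 'utpuT'

Answer: 'utpu'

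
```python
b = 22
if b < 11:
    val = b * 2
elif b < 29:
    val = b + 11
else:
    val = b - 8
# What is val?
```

Answer: 33

Derivation:
Trace (tracking val):
b = 22  # -> b = 22
if b < 11:  # condition is False
elif b < 29:  # condition is True
    val = b + 11  # -> val = 33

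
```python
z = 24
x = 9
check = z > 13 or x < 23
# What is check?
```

Answer: True

Derivation:
Trace (tracking check):
z = 24  # -> z = 24
x = 9  # -> x = 9
check = z > 13 or x < 23  # -> check = True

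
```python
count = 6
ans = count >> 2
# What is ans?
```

Trace (tracking ans):
count = 6  # -> count = 6
ans = count >> 2  # -> ans = 1

Answer: 1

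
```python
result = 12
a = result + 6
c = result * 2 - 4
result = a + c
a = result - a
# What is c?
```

Trace (tracking c):
result = 12  # -> result = 12
a = result + 6  # -> a = 18
c = result * 2 - 4  # -> c = 20
result = a + c  # -> result = 38
a = result - a  # -> a = 20

Answer: 20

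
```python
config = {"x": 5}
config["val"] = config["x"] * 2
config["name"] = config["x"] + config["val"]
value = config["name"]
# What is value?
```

Trace (tracking value):
config = {'x': 5}  # -> config = {'x': 5}
config['val'] = config['x'] * 2  # -> config = {'x': 5, 'val': 10}
config['name'] = config['x'] + config['val']  # -> config = {'x': 5, 'val': 10, 'name': 15}
value = config['name']  # -> value = 15

Answer: 15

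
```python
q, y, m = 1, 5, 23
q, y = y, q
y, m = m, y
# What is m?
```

Answer: 1

Derivation:
Trace (tracking m):
q, y, m = (1, 5, 23)  # -> q = 1, y = 5, m = 23
q, y = (y, q)  # -> q = 5, y = 1
y, m = (m, y)  # -> y = 23, m = 1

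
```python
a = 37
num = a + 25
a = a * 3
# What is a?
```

Answer: 111

Derivation:
Trace (tracking a):
a = 37  # -> a = 37
num = a + 25  # -> num = 62
a = a * 3  # -> a = 111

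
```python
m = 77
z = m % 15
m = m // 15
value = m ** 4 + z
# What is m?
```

Trace (tracking m):
m = 77  # -> m = 77
z = m % 15  # -> z = 2
m = m // 15  # -> m = 5
value = m ** 4 + z  # -> value = 627

Answer: 5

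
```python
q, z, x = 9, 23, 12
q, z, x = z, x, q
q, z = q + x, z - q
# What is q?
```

Answer: 32

Derivation:
Trace (tracking q):
q, z, x = (9, 23, 12)  # -> q = 9, z = 23, x = 12
q, z, x = (z, x, q)  # -> q = 23, z = 12, x = 9
q, z = (q + x, z - q)  # -> q = 32, z = -11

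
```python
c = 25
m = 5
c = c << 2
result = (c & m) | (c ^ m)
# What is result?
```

Trace (tracking result):
c = 25  # -> c = 25
m = 5  # -> m = 5
c = c << 2  # -> c = 100
result = c & m | c ^ m  # -> result = 101

Answer: 101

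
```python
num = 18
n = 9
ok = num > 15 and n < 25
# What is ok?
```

Trace (tracking ok):
num = 18  # -> num = 18
n = 9  # -> n = 9
ok = num > 15 and n < 25  # -> ok = True

Answer: True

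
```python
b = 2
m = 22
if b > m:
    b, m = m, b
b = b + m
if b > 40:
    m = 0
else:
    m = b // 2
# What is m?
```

Answer: 12

Derivation:
Trace (tracking m):
b = 2  # -> b = 2
m = 22  # -> m = 22
if b > m:  # condition is False
b = b + m  # -> b = 24
if b > 40:  # condition is False
else:
    m = b // 2  # -> m = 12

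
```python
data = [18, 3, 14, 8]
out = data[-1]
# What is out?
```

Trace (tracking out):
data = [18, 3, 14, 8]  # -> data = [18, 3, 14, 8]
out = data[-1]  # -> out = 8

Answer: 8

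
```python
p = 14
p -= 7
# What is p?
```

Answer: 7

Derivation:
Trace (tracking p):
p = 14  # -> p = 14
p -= 7  # -> p = 7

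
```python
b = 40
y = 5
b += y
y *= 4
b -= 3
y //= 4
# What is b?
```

Answer: 42

Derivation:
Trace (tracking b):
b = 40  # -> b = 40
y = 5  # -> y = 5
b += y  # -> b = 45
y *= 4  # -> y = 20
b -= 3  # -> b = 42
y //= 4  # -> y = 5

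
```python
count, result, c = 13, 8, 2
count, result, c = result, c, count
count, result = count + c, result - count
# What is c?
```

Answer: 13

Derivation:
Trace (tracking c):
count, result, c = (13, 8, 2)  # -> count = 13, result = 8, c = 2
count, result, c = (result, c, count)  # -> count = 8, result = 2, c = 13
count, result = (count + c, result - count)  # -> count = 21, result = -6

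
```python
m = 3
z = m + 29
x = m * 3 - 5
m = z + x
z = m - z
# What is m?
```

Trace (tracking m):
m = 3  # -> m = 3
z = m + 29  # -> z = 32
x = m * 3 - 5  # -> x = 4
m = z + x  # -> m = 36
z = m - z  # -> z = 4

Answer: 36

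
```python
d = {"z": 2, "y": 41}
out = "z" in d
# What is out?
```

Trace (tracking out):
d = {'z': 2, 'y': 41}  # -> d = {'z': 2, 'y': 41}
out = 'z' in d  # -> out = True

Answer: True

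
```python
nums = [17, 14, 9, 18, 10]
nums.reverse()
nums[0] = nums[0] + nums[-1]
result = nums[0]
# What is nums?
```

Trace (tracking nums):
nums = [17, 14, 9, 18, 10]  # -> nums = [17, 14, 9, 18, 10]
nums.reverse()  # -> nums = [10, 18, 9, 14, 17]
nums[0] = nums[0] + nums[-1]  # -> nums = [27, 18, 9, 14, 17]
result = nums[0]  # -> result = 27

Answer: [27, 18, 9, 14, 17]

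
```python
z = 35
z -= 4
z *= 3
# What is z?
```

Answer: 93

Derivation:
Trace (tracking z):
z = 35  # -> z = 35
z -= 4  # -> z = 31
z *= 3  # -> z = 93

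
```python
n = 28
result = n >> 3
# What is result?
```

Answer: 3

Derivation:
Trace (tracking result):
n = 28  # -> n = 28
result = n >> 3  # -> result = 3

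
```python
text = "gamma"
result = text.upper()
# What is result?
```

Answer: 'GAMMA'

Derivation:
Trace (tracking result):
text = 'gamma'  # -> text = 'gamma'
result = text.upper()  # -> result = 'GAMMA'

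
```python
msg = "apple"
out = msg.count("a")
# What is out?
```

Trace (tracking out):
msg = 'apple'  # -> msg = 'apple'
out = msg.count('a')  # -> out = 1

Answer: 1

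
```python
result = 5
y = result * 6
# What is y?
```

Trace (tracking y):
result = 5  # -> result = 5
y = result * 6  # -> y = 30

Answer: 30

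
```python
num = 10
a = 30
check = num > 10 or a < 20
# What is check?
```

Trace (tracking check):
num = 10  # -> num = 10
a = 30  # -> a = 30
check = num > 10 or a < 20  # -> check = False

Answer: False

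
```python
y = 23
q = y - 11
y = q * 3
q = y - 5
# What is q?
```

Answer: 31

Derivation:
Trace (tracking q):
y = 23  # -> y = 23
q = y - 11  # -> q = 12
y = q * 3  # -> y = 36
q = y - 5  # -> q = 31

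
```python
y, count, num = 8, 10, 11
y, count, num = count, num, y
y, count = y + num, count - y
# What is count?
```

Answer: 1

Derivation:
Trace (tracking count):
y, count, num = (8, 10, 11)  # -> y = 8, count = 10, num = 11
y, count, num = (count, num, y)  # -> y = 10, count = 11, num = 8
y, count = (y + num, count - y)  # -> y = 18, count = 1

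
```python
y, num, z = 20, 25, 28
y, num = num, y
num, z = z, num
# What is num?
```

Answer: 28

Derivation:
Trace (tracking num):
y, num, z = (20, 25, 28)  # -> y = 20, num = 25, z = 28
y, num = (num, y)  # -> y = 25, num = 20
num, z = (z, num)  # -> num = 28, z = 20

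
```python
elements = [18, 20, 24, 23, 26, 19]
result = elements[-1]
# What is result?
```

Answer: 19

Derivation:
Trace (tracking result):
elements = [18, 20, 24, 23, 26, 19]  # -> elements = [18, 20, 24, 23, 26, 19]
result = elements[-1]  # -> result = 19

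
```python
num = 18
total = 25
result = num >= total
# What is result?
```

Answer: False

Derivation:
Trace (tracking result):
num = 18  # -> num = 18
total = 25  # -> total = 25
result = num >= total  # -> result = False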